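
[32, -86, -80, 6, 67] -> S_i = Random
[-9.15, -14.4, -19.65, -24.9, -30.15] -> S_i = -9.15 + -5.25*i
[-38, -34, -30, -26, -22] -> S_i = -38 + 4*i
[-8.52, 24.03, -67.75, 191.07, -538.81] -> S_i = -8.52*(-2.82)^i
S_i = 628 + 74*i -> [628, 702, 776, 850, 924]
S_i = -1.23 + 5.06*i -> [-1.23, 3.83, 8.89, 13.95, 19.01]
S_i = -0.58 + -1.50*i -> [-0.58, -2.08, -3.58, -5.08, -6.58]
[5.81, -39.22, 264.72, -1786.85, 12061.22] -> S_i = 5.81*(-6.75)^i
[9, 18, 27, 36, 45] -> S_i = 9 + 9*i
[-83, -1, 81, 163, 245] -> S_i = -83 + 82*i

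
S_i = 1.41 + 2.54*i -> [1.41, 3.95, 6.49, 9.03, 11.57]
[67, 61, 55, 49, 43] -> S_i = 67 + -6*i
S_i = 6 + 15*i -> [6, 21, 36, 51, 66]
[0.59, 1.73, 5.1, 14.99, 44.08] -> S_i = 0.59*2.94^i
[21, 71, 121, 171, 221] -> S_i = 21 + 50*i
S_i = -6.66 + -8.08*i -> [-6.66, -14.74, -22.82, -30.9, -38.98]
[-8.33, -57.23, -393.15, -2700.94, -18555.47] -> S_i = -8.33*6.87^i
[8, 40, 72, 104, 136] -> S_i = 8 + 32*i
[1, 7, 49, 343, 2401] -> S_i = 1*7^i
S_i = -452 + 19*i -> [-452, -433, -414, -395, -376]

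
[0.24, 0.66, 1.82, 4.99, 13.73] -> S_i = 0.24*2.75^i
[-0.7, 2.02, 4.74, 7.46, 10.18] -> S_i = -0.70 + 2.72*i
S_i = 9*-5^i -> [9, -45, 225, -1125, 5625]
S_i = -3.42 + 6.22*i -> [-3.42, 2.8, 9.02, 15.24, 21.46]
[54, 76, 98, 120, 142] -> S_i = 54 + 22*i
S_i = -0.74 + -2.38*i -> [-0.74, -3.12, -5.5, -7.88, -10.26]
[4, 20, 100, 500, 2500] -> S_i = 4*5^i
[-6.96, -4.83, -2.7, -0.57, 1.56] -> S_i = -6.96 + 2.13*i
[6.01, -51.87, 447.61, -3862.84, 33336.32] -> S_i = 6.01*(-8.63)^i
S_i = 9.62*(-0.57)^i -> [9.62, -5.48, 3.13, -1.78, 1.02]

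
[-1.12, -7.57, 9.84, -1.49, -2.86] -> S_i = Random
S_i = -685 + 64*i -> [-685, -621, -557, -493, -429]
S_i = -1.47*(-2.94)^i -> [-1.47, 4.32, -12.71, 37.36, -109.83]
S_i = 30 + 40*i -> [30, 70, 110, 150, 190]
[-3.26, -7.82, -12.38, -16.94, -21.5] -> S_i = -3.26 + -4.56*i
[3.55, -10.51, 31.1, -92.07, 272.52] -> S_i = 3.55*(-2.96)^i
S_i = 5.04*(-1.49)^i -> [5.04, -7.51, 11.19, -16.67, 24.84]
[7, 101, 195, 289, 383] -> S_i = 7 + 94*i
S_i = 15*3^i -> [15, 45, 135, 405, 1215]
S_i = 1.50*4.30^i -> [1.5, 6.45, 27.74, 119.26, 512.82]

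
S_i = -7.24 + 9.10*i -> [-7.24, 1.86, 10.96, 20.06, 29.16]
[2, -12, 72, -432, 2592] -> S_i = 2*-6^i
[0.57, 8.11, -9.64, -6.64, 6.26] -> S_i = Random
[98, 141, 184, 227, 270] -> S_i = 98 + 43*i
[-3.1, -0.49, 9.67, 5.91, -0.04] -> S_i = Random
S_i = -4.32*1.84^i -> [-4.32, -7.95, -14.63, -26.91, -49.52]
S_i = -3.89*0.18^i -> [-3.89, -0.7, -0.13, -0.02, -0.0]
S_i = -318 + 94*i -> [-318, -224, -130, -36, 58]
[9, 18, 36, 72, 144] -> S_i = 9*2^i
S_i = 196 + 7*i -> [196, 203, 210, 217, 224]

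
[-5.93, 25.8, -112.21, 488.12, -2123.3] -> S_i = -5.93*(-4.35)^i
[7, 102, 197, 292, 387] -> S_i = 7 + 95*i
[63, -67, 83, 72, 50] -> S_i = Random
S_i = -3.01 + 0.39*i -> [-3.01, -2.62, -2.23, -1.84, -1.45]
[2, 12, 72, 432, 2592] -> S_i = 2*6^i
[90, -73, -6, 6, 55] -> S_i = Random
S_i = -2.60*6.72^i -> [-2.6, -17.47, -117.41, -789.01, -5302.13]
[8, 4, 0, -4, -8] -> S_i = 8 + -4*i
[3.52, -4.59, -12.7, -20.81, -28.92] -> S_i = 3.52 + -8.11*i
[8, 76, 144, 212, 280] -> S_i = 8 + 68*i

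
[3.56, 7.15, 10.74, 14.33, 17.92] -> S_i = 3.56 + 3.59*i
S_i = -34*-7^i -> [-34, 238, -1666, 11662, -81634]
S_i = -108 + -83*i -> [-108, -191, -274, -357, -440]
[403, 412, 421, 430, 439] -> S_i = 403 + 9*i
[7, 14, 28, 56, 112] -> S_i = 7*2^i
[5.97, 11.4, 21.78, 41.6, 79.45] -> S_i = 5.97*1.91^i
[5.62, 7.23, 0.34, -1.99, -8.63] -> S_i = Random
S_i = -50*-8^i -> [-50, 400, -3200, 25600, -204800]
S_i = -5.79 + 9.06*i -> [-5.79, 3.27, 12.33, 21.39, 30.45]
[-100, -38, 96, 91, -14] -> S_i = Random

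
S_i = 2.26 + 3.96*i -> [2.26, 6.22, 10.18, 14.14, 18.1]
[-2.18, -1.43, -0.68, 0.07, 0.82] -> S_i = -2.18 + 0.75*i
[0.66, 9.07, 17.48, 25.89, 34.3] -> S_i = 0.66 + 8.41*i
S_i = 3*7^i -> [3, 21, 147, 1029, 7203]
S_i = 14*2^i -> [14, 28, 56, 112, 224]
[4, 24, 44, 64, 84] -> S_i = 4 + 20*i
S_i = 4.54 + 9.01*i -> [4.54, 13.55, 22.56, 31.57, 40.58]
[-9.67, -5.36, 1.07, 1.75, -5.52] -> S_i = Random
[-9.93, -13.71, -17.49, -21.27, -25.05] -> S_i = -9.93 + -3.78*i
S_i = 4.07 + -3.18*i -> [4.07, 0.89, -2.29, -5.47, -8.65]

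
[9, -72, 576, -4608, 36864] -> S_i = 9*-8^i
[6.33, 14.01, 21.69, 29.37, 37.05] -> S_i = 6.33 + 7.68*i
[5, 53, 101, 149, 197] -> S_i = 5 + 48*i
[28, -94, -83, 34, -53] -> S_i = Random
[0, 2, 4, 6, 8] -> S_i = 0 + 2*i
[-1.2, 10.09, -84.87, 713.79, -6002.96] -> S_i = -1.20*(-8.41)^i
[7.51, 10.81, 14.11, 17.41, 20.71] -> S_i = 7.51 + 3.30*i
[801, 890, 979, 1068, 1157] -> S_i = 801 + 89*i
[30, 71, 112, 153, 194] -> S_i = 30 + 41*i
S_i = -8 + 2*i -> [-8, -6, -4, -2, 0]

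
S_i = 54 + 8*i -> [54, 62, 70, 78, 86]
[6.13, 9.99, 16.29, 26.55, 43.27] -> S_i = 6.13*1.63^i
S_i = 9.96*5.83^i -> [9.96, 58.07, 338.53, 1973.63, 11506.24]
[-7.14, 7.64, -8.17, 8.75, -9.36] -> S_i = -7.14*(-1.07)^i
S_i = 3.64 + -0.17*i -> [3.64, 3.47, 3.3, 3.13, 2.96]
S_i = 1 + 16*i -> [1, 17, 33, 49, 65]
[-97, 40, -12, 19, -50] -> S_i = Random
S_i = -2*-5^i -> [-2, 10, -50, 250, -1250]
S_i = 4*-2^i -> [4, -8, 16, -32, 64]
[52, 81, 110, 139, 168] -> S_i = 52 + 29*i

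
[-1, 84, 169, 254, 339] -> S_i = -1 + 85*i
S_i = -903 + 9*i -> [-903, -894, -885, -876, -867]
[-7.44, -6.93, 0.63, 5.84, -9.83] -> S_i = Random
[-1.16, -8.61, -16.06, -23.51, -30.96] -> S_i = -1.16 + -7.45*i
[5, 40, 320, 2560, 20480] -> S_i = 5*8^i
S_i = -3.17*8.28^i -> [-3.17, -26.25, -217.33, -1799.49, -14899.81]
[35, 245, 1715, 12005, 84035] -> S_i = 35*7^i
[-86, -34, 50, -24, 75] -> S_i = Random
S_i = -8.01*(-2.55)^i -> [-8.01, 20.43, -52.09, 132.82, -338.68]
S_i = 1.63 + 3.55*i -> [1.63, 5.18, 8.73, 12.28, 15.83]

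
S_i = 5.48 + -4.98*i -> [5.48, 0.5, -4.48, -9.46, -14.44]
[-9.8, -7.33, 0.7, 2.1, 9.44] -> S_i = Random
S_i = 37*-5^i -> [37, -185, 925, -4625, 23125]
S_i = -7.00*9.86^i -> [-7.0, -69.02, -680.54, -6710.1, -66161.55]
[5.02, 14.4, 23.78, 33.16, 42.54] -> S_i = 5.02 + 9.38*i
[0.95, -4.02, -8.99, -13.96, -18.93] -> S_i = 0.95 + -4.97*i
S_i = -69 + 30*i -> [-69, -39, -9, 21, 51]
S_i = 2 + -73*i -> [2, -71, -144, -217, -290]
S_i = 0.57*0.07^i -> [0.57, 0.04, 0.0, 0.0, 0.0]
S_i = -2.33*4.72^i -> [-2.33, -11.0, -51.91, -245.01, -1156.44]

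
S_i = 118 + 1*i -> [118, 119, 120, 121, 122]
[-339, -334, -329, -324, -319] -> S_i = -339 + 5*i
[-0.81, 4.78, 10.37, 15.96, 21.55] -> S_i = -0.81 + 5.59*i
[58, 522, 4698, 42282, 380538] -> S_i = 58*9^i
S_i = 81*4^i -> [81, 324, 1296, 5184, 20736]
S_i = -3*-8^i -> [-3, 24, -192, 1536, -12288]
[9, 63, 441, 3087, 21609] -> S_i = 9*7^i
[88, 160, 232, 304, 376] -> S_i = 88 + 72*i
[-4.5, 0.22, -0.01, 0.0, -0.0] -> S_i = -4.50*(-0.05)^i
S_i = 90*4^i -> [90, 360, 1440, 5760, 23040]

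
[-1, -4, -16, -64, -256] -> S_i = -1*4^i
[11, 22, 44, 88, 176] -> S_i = 11*2^i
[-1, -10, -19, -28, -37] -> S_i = -1 + -9*i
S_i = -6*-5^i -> [-6, 30, -150, 750, -3750]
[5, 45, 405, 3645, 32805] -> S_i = 5*9^i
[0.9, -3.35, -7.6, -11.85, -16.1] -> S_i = 0.90 + -4.25*i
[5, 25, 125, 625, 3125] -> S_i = 5*5^i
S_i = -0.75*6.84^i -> [-0.75, -5.13, -35.09, -240.01, -1641.67]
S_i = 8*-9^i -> [8, -72, 648, -5832, 52488]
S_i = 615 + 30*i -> [615, 645, 675, 705, 735]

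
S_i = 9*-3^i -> [9, -27, 81, -243, 729]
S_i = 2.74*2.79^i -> [2.74, 7.64, 21.33, 59.51, 166.02]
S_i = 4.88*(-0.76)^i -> [4.88, -3.71, 2.82, -2.14, 1.63]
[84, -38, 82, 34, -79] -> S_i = Random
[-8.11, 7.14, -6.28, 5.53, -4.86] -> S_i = -8.11*(-0.88)^i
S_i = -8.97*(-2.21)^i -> [-8.97, 19.82, -43.81, 96.82, -213.97]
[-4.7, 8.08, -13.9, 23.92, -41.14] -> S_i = -4.70*(-1.72)^i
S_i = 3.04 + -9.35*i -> [3.04, -6.31, -15.66, -25.01, -34.36]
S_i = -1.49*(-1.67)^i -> [-1.49, 2.49, -4.16, 6.94, -11.59]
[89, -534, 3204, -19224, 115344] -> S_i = 89*-6^i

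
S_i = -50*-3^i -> [-50, 150, -450, 1350, -4050]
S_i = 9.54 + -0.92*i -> [9.54, 8.62, 7.7, 6.78, 5.86]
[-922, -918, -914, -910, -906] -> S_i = -922 + 4*i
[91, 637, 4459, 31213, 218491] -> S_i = 91*7^i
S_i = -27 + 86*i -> [-27, 59, 145, 231, 317]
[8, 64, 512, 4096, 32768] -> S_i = 8*8^i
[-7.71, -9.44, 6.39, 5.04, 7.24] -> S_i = Random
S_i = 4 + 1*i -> [4, 5, 6, 7, 8]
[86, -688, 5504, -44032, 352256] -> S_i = 86*-8^i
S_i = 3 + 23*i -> [3, 26, 49, 72, 95]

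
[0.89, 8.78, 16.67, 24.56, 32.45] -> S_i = 0.89 + 7.89*i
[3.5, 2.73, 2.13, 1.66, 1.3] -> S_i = 3.50*0.78^i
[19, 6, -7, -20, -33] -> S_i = 19 + -13*i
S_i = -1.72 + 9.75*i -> [-1.72, 8.03, 17.78, 27.53, 37.28]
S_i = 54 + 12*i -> [54, 66, 78, 90, 102]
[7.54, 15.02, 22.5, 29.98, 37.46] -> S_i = 7.54 + 7.48*i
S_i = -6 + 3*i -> [-6, -3, 0, 3, 6]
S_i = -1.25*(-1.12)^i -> [-1.25, 1.4, -1.57, 1.76, -1.97]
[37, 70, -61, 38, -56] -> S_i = Random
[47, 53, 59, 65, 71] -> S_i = 47 + 6*i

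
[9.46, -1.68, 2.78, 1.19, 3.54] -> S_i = Random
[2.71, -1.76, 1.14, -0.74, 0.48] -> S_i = 2.71*(-0.65)^i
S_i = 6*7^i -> [6, 42, 294, 2058, 14406]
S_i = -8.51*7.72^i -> [-8.51, -65.7, -507.18, -3915.45, -30227.26]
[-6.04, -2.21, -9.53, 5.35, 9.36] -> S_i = Random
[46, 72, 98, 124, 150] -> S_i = 46 + 26*i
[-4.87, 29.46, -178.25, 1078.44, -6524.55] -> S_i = -4.87*(-6.05)^i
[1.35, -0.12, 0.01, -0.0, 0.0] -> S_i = 1.35*(-0.09)^i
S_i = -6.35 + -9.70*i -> [-6.35, -16.05, -25.75, -35.45, -45.15]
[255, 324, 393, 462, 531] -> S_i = 255 + 69*i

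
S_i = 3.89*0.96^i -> [3.89, 3.73, 3.59, 3.44, 3.3]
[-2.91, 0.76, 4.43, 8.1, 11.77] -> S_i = -2.91 + 3.67*i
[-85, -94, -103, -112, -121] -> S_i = -85 + -9*i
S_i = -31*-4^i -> [-31, 124, -496, 1984, -7936]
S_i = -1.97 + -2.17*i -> [-1.97, -4.14, -6.31, -8.48, -10.65]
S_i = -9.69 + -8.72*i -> [-9.69, -18.41, -27.13, -35.85, -44.57]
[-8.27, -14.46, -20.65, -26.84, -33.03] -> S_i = -8.27 + -6.19*i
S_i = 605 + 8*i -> [605, 613, 621, 629, 637]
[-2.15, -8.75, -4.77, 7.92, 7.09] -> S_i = Random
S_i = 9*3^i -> [9, 27, 81, 243, 729]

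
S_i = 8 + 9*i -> [8, 17, 26, 35, 44]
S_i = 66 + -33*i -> [66, 33, 0, -33, -66]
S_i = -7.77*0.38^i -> [-7.77, -2.95, -1.12, -0.43, -0.16]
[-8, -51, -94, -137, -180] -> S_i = -8 + -43*i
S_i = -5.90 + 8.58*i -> [-5.9, 2.68, 11.26, 19.84, 28.42]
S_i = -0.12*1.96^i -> [-0.12, -0.24, -0.46, -0.9, -1.77]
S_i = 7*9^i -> [7, 63, 567, 5103, 45927]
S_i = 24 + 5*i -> [24, 29, 34, 39, 44]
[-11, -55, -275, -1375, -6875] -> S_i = -11*5^i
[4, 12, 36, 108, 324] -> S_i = 4*3^i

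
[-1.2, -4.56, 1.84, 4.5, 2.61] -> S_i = Random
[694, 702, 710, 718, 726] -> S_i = 694 + 8*i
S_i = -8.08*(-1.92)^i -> [-8.08, 15.51, -29.79, 57.19, -109.8]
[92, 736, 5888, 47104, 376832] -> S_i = 92*8^i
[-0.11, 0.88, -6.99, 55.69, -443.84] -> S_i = -0.11*(-7.97)^i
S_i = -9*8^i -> [-9, -72, -576, -4608, -36864]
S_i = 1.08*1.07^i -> [1.08, 1.16, 1.24, 1.32, 1.42]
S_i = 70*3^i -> [70, 210, 630, 1890, 5670]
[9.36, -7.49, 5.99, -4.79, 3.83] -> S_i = 9.36*(-0.80)^i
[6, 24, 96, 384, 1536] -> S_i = 6*4^i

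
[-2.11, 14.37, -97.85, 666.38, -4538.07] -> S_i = -2.11*(-6.81)^i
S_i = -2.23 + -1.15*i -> [-2.23, -3.38, -4.53, -5.68, -6.83]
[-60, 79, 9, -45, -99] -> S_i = Random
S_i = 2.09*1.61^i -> [2.09, 3.36, 5.42, 8.72, 14.04]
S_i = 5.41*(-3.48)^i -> [5.41, -18.83, 65.52, -228.0, 793.44]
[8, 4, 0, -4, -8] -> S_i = 8 + -4*i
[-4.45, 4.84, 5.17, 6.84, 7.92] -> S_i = Random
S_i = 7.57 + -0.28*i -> [7.57, 7.29, 7.01, 6.73, 6.45]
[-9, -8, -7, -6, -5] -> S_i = -9 + 1*i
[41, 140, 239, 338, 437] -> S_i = 41 + 99*i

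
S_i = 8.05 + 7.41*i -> [8.05, 15.46, 22.87, 30.28, 37.69]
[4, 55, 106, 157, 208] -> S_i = 4 + 51*i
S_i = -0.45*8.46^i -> [-0.45, -3.81, -32.21, -272.47, -2305.12]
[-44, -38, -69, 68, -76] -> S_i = Random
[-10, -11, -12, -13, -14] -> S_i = -10 + -1*i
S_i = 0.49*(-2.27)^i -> [0.49, -1.11, 2.52, -5.73, 13.01]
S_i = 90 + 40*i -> [90, 130, 170, 210, 250]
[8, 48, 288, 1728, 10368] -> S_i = 8*6^i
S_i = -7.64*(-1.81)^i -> [-7.64, 13.83, -25.03, 45.3, -82.0]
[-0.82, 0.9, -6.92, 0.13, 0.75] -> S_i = Random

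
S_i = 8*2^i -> [8, 16, 32, 64, 128]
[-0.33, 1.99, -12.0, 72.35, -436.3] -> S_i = -0.33*(-6.03)^i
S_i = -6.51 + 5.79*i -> [-6.51, -0.72, 5.07, 10.86, 16.65]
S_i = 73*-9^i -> [73, -657, 5913, -53217, 478953]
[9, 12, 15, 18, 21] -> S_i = 9 + 3*i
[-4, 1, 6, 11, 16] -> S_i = -4 + 5*i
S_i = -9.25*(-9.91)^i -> [-9.25, 91.67, -908.42, 9002.49, -89214.69]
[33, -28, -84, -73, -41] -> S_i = Random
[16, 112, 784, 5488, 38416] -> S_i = 16*7^i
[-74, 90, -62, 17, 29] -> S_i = Random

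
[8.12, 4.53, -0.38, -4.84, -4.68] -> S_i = Random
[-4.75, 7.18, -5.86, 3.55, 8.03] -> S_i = Random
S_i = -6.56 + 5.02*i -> [-6.56, -1.54, 3.48, 8.5, 13.52]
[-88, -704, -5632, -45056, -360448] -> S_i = -88*8^i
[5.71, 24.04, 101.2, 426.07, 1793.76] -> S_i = 5.71*4.21^i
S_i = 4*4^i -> [4, 16, 64, 256, 1024]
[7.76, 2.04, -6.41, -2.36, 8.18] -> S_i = Random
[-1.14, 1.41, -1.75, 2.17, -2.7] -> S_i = -1.14*(-1.24)^i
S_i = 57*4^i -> [57, 228, 912, 3648, 14592]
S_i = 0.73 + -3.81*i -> [0.73, -3.08, -6.89, -10.7, -14.51]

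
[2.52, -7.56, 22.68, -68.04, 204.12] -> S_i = 2.52*(-3.00)^i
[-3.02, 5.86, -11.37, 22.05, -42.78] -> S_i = -3.02*(-1.94)^i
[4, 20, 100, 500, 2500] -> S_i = 4*5^i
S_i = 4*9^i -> [4, 36, 324, 2916, 26244]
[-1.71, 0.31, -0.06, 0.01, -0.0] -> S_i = -1.71*(-0.18)^i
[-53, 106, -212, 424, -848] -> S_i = -53*-2^i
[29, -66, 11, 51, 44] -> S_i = Random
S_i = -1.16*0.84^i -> [-1.16, -0.97, -0.82, -0.69, -0.58]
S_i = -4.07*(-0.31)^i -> [-4.07, 1.26, -0.39, 0.12, -0.04]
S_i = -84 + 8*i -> [-84, -76, -68, -60, -52]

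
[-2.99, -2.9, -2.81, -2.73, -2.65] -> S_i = -2.99*0.97^i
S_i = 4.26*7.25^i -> [4.26, 30.88, 223.92, 1623.39, 11769.6]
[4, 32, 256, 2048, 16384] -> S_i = 4*8^i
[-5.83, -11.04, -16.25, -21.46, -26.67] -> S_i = -5.83 + -5.21*i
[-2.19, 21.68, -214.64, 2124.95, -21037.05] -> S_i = -2.19*(-9.90)^i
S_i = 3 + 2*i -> [3, 5, 7, 9, 11]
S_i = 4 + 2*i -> [4, 6, 8, 10, 12]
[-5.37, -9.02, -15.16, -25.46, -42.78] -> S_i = -5.37*1.68^i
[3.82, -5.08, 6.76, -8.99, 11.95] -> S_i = 3.82*(-1.33)^i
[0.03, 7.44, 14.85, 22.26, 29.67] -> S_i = 0.03 + 7.41*i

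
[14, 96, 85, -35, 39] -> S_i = Random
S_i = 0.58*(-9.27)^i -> [0.58, -5.38, 49.84, -462.03, 4282.99]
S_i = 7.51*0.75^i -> [7.51, 5.63, 4.22, 3.17, 2.38]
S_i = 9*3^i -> [9, 27, 81, 243, 729]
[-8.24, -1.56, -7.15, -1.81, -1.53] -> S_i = Random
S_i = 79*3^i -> [79, 237, 711, 2133, 6399]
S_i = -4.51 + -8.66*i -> [-4.51, -13.17, -21.83, -30.49, -39.15]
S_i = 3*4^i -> [3, 12, 48, 192, 768]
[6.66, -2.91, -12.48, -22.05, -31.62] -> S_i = 6.66 + -9.57*i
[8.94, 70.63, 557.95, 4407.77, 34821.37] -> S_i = 8.94*7.90^i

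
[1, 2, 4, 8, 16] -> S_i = 1*2^i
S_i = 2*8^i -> [2, 16, 128, 1024, 8192]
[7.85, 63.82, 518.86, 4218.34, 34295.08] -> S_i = 7.85*8.13^i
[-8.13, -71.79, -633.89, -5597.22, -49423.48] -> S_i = -8.13*8.83^i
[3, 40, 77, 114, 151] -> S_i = 3 + 37*i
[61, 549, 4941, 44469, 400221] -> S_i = 61*9^i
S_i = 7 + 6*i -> [7, 13, 19, 25, 31]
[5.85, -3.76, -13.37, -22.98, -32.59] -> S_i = 5.85 + -9.61*i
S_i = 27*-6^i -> [27, -162, 972, -5832, 34992]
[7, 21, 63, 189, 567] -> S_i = 7*3^i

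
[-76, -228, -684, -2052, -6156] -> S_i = -76*3^i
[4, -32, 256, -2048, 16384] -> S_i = 4*-8^i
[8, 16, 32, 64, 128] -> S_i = 8*2^i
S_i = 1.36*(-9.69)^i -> [1.36, -13.18, 127.7, -1237.4, 11990.41]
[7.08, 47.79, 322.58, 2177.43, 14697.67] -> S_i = 7.08*6.75^i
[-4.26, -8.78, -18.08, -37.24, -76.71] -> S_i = -4.26*2.06^i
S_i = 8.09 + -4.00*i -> [8.09, 4.09, 0.09, -3.91, -7.91]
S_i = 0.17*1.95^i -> [0.17, 0.33, 0.65, 1.26, 2.46]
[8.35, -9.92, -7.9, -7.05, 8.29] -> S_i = Random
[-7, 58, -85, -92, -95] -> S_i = Random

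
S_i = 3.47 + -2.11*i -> [3.47, 1.36, -0.75, -2.86, -4.97]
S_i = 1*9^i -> [1, 9, 81, 729, 6561]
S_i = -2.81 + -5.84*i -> [-2.81, -8.65, -14.49, -20.33, -26.17]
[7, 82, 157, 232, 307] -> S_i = 7 + 75*i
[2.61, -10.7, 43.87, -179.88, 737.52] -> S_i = 2.61*(-4.10)^i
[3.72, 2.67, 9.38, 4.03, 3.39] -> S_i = Random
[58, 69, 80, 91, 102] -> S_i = 58 + 11*i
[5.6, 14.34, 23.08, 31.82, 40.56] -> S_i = 5.60 + 8.74*i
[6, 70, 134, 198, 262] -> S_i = 6 + 64*i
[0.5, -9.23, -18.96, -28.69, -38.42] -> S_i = 0.50 + -9.73*i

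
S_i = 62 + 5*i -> [62, 67, 72, 77, 82]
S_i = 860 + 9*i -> [860, 869, 878, 887, 896]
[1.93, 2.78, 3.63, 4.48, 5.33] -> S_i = 1.93 + 0.85*i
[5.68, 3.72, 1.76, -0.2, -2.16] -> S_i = 5.68 + -1.96*i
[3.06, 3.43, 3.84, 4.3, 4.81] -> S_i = 3.06*1.12^i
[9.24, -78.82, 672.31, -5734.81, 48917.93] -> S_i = 9.24*(-8.53)^i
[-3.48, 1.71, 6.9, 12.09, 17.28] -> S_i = -3.48 + 5.19*i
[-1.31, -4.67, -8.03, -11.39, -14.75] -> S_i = -1.31 + -3.36*i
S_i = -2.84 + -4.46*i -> [-2.84, -7.3, -11.76, -16.22, -20.68]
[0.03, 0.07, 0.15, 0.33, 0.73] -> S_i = 0.03*2.22^i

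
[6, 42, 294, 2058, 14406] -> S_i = 6*7^i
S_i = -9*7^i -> [-9, -63, -441, -3087, -21609]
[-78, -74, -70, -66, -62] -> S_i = -78 + 4*i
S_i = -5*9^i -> [-5, -45, -405, -3645, -32805]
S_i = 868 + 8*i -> [868, 876, 884, 892, 900]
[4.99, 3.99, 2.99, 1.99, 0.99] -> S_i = 4.99 + -1.00*i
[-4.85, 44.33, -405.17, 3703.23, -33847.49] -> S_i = -4.85*(-9.14)^i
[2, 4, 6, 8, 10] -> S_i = 2 + 2*i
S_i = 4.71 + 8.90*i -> [4.71, 13.61, 22.51, 31.41, 40.31]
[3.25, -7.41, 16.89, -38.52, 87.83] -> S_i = 3.25*(-2.28)^i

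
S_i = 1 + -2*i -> [1, -1, -3, -5, -7]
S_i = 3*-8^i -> [3, -24, 192, -1536, 12288]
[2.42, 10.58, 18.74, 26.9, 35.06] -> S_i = 2.42 + 8.16*i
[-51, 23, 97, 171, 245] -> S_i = -51 + 74*i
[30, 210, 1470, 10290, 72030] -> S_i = 30*7^i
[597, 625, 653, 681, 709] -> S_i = 597 + 28*i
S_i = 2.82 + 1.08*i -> [2.82, 3.9, 4.98, 6.06, 7.14]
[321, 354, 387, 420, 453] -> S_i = 321 + 33*i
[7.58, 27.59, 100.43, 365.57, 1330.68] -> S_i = 7.58*3.64^i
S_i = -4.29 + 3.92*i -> [-4.29, -0.37, 3.55, 7.47, 11.39]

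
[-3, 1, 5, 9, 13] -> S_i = -3 + 4*i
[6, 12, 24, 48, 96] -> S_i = 6*2^i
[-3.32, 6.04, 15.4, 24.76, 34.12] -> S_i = -3.32 + 9.36*i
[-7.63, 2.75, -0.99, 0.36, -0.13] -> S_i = -7.63*(-0.36)^i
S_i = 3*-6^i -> [3, -18, 108, -648, 3888]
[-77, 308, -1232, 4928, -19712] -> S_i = -77*-4^i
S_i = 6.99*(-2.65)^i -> [6.99, -18.52, 49.09, -130.08, 344.72]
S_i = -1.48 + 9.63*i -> [-1.48, 8.15, 17.78, 27.41, 37.04]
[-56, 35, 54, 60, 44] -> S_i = Random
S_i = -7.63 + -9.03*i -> [-7.63, -16.66, -25.69, -34.72, -43.75]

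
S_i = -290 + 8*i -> [-290, -282, -274, -266, -258]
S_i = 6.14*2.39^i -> [6.14, 14.67, 35.07, 83.82, 200.34]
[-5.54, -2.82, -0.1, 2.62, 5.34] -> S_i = -5.54 + 2.72*i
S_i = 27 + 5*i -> [27, 32, 37, 42, 47]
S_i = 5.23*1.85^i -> [5.23, 9.68, 17.9, 33.11, 61.26]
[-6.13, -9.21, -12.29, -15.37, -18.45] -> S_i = -6.13 + -3.08*i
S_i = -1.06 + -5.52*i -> [-1.06, -6.58, -12.1, -17.62, -23.14]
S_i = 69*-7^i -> [69, -483, 3381, -23667, 165669]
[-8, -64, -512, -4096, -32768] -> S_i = -8*8^i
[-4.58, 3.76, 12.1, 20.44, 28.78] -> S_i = -4.58 + 8.34*i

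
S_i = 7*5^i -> [7, 35, 175, 875, 4375]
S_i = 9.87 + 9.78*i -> [9.87, 19.65, 29.43, 39.21, 48.99]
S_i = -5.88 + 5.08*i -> [-5.88, -0.8, 4.28, 9.36, 14.44]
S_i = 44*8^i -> [44, 352, 2816, 22528, 180224]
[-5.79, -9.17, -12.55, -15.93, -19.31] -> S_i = -5.79 + -3.38*i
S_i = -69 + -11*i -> [-69, -80, -91, -102, -113]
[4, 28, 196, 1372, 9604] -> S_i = 4*7^i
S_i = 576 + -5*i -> [576, 571, 566, 561, 556]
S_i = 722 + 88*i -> [722, 810, 898, 986, 1074]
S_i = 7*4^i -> [7, 28, 112, 448, 1792]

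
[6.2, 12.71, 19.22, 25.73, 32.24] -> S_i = 6.20 + 6.51*i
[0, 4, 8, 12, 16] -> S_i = 0 + 4*i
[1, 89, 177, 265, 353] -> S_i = 1 + 88*i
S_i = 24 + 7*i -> [24, 31, 38, 45, 52]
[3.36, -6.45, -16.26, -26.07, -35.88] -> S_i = 3.36 + -9.81*i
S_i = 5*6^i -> [5, 30, 180, 1080, 6480]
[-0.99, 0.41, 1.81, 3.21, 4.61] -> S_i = -0.99 + 1.40*i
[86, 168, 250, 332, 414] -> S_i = 86 + 82*i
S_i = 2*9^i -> [2, 18, 162, 1458, 13122]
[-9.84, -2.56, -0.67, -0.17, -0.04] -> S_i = -9.84*0.26^i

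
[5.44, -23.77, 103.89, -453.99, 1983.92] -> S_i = 5.44*(-4.37)^i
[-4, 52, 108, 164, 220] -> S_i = -4 + 56*i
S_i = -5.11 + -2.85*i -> [-5.11, -7.96, -10.81, -13.66, -16.51]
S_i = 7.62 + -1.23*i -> [7.62, 6.39, 5.16, 3.93, 2.7]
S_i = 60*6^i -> [60, 360, 2160, 12960, 77760]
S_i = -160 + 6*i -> [-160, -154, -148, -142, -136]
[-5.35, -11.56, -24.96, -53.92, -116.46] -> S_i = -5.35*2.16^i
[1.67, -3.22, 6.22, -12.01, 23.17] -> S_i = 1.67*(-1.93)^i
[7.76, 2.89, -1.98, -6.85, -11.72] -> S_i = 7.76 + -4.87*i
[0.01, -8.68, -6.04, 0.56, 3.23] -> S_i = Random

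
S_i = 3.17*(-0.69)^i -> [3.17, -2.19, 1.51, -1.04, 0.72]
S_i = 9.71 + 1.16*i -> [9.71, 10.87, 12.03, 13.19, 14.35]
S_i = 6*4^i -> [6, 24, 96, 384, 1536]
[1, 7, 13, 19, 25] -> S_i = 1 + 6*i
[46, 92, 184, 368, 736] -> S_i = 46*2^i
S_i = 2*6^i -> [2, 12, 72, 432, 2592]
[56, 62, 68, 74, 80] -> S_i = 56 + 6*i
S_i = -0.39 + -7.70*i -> [-0.39, -8.09, -15.79, -23.49, -31.19]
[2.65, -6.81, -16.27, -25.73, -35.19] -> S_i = 2.65 + -9.46*i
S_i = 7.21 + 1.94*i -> [7.21, 9.15, 11.09, 13.03, 14.97]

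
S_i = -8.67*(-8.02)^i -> [-8.67, 69.53, -557.66, 4472.42, -35868.78]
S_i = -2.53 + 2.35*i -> [-2.53, -0.18, 2.17, 4.52, 6.87]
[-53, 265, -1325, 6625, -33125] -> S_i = -53*-5^i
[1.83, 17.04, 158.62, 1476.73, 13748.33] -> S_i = 1.83*9.31^i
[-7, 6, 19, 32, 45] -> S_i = -7 + 13*i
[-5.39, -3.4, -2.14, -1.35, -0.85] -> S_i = -5.39*0.63^i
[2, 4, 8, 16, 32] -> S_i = 2*2^i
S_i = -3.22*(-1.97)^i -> [-3.22, 6.34, -12.5, 24.62, -48.5]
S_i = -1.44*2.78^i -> [-1.44, -4.0, -11.13, -30.94, -86.01]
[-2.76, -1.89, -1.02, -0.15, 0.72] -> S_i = -2.76 + 0.87*i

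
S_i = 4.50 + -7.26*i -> [4.5, -2.76, -10.02, -17.28, -24.54]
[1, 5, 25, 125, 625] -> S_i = 1*5^i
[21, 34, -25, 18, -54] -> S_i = Random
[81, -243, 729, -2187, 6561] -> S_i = 81*-3^i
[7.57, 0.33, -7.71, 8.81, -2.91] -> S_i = Random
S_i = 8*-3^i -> [8, -24, 72, -216, 648]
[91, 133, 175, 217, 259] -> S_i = 91 + 42*i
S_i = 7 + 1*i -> [7, 8, 9, 10, 11]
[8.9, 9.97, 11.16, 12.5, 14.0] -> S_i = 8.90*1.12^i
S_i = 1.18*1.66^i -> [1.18, 1.96, 3.25, 5.4, 8.96]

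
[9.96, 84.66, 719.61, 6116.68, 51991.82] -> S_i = 9.96*8.50^i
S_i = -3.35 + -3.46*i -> [-3.35, -6.81, -10.27, -13.73, -17.19]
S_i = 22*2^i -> [22, 44, 88, 176, 352]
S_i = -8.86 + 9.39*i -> [-8.86, 0.53, 9.92, 19.31, 28.7]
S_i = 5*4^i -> [5, 20, 80, 320, 1280]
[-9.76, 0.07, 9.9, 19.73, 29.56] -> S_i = -9.76 + 9.83*i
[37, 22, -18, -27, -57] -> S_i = Random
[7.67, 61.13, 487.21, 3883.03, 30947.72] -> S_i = 7.67*7.97^i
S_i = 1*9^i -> [1, 9, 81, 729, 6561]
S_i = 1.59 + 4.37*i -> [1.59, 5.96, 10.33, 14.7, 19.07]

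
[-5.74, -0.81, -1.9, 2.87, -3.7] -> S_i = Random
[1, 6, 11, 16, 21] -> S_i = 1 + 5*i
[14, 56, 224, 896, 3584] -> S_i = 14*4^i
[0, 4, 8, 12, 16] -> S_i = 0 + 4*i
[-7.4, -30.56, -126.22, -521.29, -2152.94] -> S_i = -7.40*4.13^i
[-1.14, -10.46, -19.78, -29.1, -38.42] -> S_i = -1.14 + -9.32*i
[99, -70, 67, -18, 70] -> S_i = Random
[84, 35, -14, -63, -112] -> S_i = 84 + -49*i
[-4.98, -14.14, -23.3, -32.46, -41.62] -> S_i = -4.98 + -9.16*i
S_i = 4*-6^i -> [4, -24, 144, -864, 5184]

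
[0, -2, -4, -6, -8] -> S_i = 0 + -2*i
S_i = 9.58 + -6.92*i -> [9.58, 2.66, -4.26, -11.18, -18.1]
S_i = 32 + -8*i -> [32, 24, 16, 8, 0]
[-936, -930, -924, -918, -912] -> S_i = -936 + 6*i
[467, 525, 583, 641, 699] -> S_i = 467 + 58*i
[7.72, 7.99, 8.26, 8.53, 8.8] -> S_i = 7.72 + 0.27*i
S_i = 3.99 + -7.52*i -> [3.99, -3.53, -11.05, -18.57, -26.09]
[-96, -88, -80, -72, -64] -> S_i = -96 + 8*i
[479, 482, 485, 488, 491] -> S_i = 479 + 3*i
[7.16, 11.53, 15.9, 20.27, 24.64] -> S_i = 7.16 + 4.37*i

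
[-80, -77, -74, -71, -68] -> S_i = -80 + 3*i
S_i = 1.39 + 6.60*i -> [1.39, 7.99, 14.59, 21.19, 27.79]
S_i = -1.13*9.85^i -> [-1.13, -11.13, -109.64, -1079.91, -10637.1]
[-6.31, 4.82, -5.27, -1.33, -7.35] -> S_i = Random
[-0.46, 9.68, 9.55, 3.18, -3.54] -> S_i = Random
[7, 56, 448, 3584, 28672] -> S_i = 7*8^i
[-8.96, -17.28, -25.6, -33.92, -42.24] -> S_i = -8.96 + -8.32*i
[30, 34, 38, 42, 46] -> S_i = 30 + 4*i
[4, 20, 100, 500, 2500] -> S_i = 4*5^i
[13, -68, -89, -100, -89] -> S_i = Random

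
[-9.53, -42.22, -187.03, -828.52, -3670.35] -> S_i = -9.53*4.43^i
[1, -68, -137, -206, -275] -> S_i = 1 + -69*i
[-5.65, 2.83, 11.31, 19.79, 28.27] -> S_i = -5.65 + 8.48*i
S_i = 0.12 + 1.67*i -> [0.12, 1.79, 3.46, 5.13, 6.8]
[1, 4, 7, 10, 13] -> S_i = 1 + 3*i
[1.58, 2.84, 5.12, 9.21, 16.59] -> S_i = 1.58*1.80^i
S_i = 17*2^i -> [17, 34, 68, 136, 272]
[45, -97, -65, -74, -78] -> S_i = Random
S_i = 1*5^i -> [1, 5, 25, 125, 625]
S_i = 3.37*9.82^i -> [3.37, 33.09, 324.98, 3191.28, 31338.33]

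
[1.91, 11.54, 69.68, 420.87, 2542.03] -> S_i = 1.91*6.04^i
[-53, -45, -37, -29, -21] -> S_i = -53 + 8*i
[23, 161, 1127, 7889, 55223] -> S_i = 23*7^i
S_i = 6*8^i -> [6, 48, 384, 3072, 24576]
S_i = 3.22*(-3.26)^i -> [3.22, -10.5, 34.22, -111.56, 363.69]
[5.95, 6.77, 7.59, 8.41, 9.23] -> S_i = 5.95 + 0.82*i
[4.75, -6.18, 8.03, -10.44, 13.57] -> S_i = 4.75*(-1.30)^i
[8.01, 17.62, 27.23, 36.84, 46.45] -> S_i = 8.01 + 9.61*i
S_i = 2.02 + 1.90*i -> [2.02, 3.92, 5.82, 7.72, 9.62]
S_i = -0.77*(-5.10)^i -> [-0.77, 3.93, -20.03, 102.14, -520.92]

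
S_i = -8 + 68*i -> [-8, 60, 128, 196, 264]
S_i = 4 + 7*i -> [4, 11, 18, 25, 32]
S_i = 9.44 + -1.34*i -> [9.44, 8.1, 6.76, 5.42, 4.08]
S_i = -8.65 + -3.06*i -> [-8.65, -11.71, -14.77, -17.83, -20.89]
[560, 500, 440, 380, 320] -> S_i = 560 + -60*i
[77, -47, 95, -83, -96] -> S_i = Random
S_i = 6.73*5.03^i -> [6.73, 33.85, 170.28, 856.48, 4308.11]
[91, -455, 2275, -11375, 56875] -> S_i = 91*-5^i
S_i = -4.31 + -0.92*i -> [-4.31, -5.23, -6.15, -7.07, -7.99]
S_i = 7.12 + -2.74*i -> [7.12, 4.38, 1.64, -1.1, -3.84]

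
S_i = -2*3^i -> [-2, -6, -18, -54, -162]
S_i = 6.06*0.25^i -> [6.06, 1.52, 0.38, 0.09, 0.02]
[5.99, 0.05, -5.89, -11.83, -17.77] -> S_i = 5.99 + -5.94*i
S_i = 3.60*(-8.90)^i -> [3.6, -32.04, 285.16, -2537.89, 22587.21]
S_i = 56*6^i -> [56, 336, 2016, 12096, 72576]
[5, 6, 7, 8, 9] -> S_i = 5 + 1*i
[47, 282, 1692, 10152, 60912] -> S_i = 47*6^i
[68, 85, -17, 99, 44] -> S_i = Random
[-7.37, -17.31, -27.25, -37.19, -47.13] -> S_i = -7.37 + -9.94*i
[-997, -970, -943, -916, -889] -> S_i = -997 + 27*i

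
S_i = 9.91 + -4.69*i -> [9.91, 5.22, 0.53, -4.16, -8.85]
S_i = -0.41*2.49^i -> [-0.41, -1.02, -2.54, -6.33, -15.76]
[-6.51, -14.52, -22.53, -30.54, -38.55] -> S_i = -6.51 + -8.01*i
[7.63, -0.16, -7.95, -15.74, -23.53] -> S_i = 7.63 + -7.79*i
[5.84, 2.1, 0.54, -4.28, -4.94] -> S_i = Random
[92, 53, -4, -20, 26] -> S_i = Random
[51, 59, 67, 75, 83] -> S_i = 51 + 8*i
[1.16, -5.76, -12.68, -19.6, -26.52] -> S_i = 1.16 + -6.92*i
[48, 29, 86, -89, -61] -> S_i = Random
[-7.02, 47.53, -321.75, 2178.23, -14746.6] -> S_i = -7.02*(-6.77)^i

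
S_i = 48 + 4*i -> [48, 52, 56, 60, 64]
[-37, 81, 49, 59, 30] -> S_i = Random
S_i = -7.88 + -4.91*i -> [-7.88, -12.79, -17.7, -22.61, -27.52]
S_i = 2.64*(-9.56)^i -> [2.64, -25.24, 241.28, -2306.63, 22051.37]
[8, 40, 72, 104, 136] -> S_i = 8 + 32*i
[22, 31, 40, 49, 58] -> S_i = 22 + 9*i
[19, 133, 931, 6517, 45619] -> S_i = 19*7^i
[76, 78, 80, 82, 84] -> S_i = 76 + 2*i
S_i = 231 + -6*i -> [231, 225, 219, 213, 207]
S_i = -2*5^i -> [-2, -10, -50, -250, -1250]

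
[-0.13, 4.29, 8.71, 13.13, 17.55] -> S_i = -0.13 + 4.42*i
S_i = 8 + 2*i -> [8, 10, 12, 14, 16]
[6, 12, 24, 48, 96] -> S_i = 6*2^i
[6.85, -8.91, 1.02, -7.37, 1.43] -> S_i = Random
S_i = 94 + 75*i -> [94, 169, 244, 319, 394]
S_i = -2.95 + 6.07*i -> [-2.95, 3.12, 9.19, 15.26, 21.33]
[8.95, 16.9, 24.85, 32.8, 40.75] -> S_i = 8.95 + 7.95*i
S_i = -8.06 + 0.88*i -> [-8.06, -7.18, -6.3, -5.42, -4.54]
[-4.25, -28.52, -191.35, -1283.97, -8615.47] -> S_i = -4.25*6.71^i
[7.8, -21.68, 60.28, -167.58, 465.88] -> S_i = 7.80*(-2.78)^i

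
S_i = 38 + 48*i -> [38, 86, 134, 182, 230]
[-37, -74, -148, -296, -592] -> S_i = -37*2^i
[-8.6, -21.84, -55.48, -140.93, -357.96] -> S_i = -8.60*2.54^i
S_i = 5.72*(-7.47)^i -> [5.72, -42.73, 319.18, -2384.28, 17810.6]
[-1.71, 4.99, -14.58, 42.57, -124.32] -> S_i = -1.71*(-2.92)^i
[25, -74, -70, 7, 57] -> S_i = Random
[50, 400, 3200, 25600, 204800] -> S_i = 50*8^i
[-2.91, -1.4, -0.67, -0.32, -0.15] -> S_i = -2.91*0.48^i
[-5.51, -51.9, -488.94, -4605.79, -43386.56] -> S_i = -5.51*9.42^i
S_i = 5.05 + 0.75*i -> [5.05, 5.8, 6.55, 7.3, 8.05]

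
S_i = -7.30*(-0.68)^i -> [-7.3, 4.96, -3.38, 2.3, -1.56]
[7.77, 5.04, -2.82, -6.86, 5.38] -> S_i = Random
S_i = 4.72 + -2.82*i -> [4.72, 1.9, -0.92, -3.74, -6.56]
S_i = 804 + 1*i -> [804, 805, 806, 807, 808]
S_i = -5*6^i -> [-5, -30, -180, -1080, -6480]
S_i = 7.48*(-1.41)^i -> [7.48, -10.55, 14.87, -20.97, 29.57]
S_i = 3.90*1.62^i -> [3.9, 6.32, 10.24, 16.58, 26.86]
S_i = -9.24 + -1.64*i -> [-9.24, -10.88, -12.52, -14.16, -15.8]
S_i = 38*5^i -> [38, 190, 950, 4750, 23750]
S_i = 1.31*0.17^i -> [1.31, 0.22, 0.04, 0.01, 0.0]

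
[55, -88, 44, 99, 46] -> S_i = Random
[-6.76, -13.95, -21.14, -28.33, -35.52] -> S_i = -6.76 + -7.19*i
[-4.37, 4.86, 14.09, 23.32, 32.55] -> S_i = -4.37 + 9.23*i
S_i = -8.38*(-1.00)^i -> [-8.38, 8.38, -8.38, 8.38, -8.38]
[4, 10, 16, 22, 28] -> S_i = 4 + 6*i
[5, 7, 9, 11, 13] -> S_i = 5 + 2*i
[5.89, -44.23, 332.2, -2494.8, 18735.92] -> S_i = 5.89*(-7.51)^i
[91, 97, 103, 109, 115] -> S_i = 91 + 6*i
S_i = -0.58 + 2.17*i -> [-0.58, 1.59, 3.76, 5.93, 8.1]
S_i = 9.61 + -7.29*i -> [9.61, 2.32, -4.97, -12.26, -19.55]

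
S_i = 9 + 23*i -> [9, 32, 55, 78, 101]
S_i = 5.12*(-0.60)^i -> [5.12, -3.07, 1.84, -1.11, 0.66]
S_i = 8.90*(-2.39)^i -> [8.9, -21.27, 50.84, -121.5, 290.39]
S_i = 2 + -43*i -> [2, -41, -84, -127, -170]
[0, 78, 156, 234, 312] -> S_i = 0 + 78*i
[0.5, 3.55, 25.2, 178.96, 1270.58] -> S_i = 0.50*7.10^i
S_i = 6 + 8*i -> [6, 14, 22, 30, 38]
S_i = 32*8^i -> [32, 256, 2048, 16384, 131072]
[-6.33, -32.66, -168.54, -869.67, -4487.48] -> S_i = -6.33*5.16^i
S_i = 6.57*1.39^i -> [6.57, 9.13, 12.69, 17.64, 24.53]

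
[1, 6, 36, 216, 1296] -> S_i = 1*6^i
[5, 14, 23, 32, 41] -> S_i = 5 + 9*i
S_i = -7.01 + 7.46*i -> [-7.01, 0.45, 7.91, 15.37, 22.83]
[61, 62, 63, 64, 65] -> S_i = 61 + 1*i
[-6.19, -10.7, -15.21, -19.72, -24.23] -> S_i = -6.19 + -4.51*i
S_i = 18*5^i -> [18, 90, 450, 2250, 11250]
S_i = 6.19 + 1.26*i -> [6.19, 7.45, 8.71, 9.97, 11.23]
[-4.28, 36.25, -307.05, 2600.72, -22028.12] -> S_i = -4.28*(-8.47)^i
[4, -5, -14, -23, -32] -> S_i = 4 + -9*i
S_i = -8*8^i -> [-8, -64, -512, -4096, -32768]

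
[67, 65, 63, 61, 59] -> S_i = 67 + -2*i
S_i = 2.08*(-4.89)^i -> [2.08, -10.17, 49.74, -243.21, 1189.32]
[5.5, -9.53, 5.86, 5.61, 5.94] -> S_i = Random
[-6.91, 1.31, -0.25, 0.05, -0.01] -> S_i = -6.91*(-0.19)^i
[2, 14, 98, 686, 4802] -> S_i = 2*7^i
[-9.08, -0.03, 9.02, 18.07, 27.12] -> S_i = -9.08 + 9.05*i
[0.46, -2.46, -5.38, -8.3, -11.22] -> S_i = 0.46 + -2.92*i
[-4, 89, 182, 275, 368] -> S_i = -4 + 93*i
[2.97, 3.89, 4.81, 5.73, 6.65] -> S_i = 2.97 + 0.92*i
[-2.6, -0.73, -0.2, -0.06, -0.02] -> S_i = -2.60*0.28^i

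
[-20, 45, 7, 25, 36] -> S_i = Random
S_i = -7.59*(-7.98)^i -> [-7.59, 60.57, -483.33, 3857.01, -30778.92]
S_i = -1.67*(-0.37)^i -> [-1.67, 0.62, -0.23, 0.08, -0.03]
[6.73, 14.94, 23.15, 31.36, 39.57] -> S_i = 6.73 + 8.21*i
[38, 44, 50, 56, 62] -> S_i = 38 + 6*i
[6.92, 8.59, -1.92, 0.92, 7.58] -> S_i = Random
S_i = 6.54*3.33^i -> [6.54, 21.78, 72.52, 241.5, 804.18]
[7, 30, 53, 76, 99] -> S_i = 7 + 23*i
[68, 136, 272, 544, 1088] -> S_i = 68*2^i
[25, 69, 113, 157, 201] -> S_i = 25 + 44*i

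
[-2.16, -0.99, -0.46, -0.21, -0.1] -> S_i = -2.16*0.46^i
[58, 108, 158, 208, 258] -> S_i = 58 + 50*i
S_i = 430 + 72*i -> [430, 502, 574, 646, 718]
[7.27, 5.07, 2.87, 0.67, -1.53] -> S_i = 7.27 + -2.20*i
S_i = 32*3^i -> [32, 96, 288, 864, 2592]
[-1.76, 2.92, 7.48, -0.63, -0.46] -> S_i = Random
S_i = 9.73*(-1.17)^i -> [9.73, -11.38, 13.32, -15.58, 18.23]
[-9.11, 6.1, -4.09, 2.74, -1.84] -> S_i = -9.11*(-0.67)^i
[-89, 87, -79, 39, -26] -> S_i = Random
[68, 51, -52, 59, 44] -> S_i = Random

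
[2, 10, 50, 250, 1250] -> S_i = 2*5^i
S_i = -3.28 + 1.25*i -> [-3.28, -2.03, -0.78, 0.47, 1.72]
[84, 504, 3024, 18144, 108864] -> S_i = 84*6^i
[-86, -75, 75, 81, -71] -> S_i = Random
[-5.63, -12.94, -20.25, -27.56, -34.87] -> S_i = -5.63 + -7.31*i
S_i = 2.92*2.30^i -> [2.92, 6.72, 15.45, 35.53, 81.71]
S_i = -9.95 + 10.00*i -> [-9.95, 0.05, 10.05, 20.05, 30.05]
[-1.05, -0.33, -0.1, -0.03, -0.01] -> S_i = -1.05*0.31^i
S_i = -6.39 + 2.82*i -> [-6.39, -3.57, -0.75, 2.07, 4.89]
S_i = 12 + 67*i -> [12, 79, 146, 213, 280]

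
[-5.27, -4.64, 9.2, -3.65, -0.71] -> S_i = Random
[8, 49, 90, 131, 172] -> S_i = 8 + 41*i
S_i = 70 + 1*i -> [70, 71, 72, 73, 74]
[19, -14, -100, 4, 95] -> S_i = Random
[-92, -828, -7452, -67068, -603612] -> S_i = -92*9^i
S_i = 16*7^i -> [16, 112, 784, 5488, 38416]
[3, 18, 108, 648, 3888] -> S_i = 3*6^i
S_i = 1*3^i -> [1, 3, 9, 27, 81]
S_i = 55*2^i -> [55, 110, 220, 440, 880]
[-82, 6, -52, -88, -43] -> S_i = Random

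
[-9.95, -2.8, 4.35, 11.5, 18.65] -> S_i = -9.95 + 7.15*i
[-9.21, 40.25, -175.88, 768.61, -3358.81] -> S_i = -9.21*(-4.37)^i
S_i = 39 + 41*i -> [39, 80, 121, 162, 203]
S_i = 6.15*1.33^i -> [6.15, 8.18, 10.88, 14.47, 19.24]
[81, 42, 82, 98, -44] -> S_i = Random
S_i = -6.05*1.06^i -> [-6.05, -6.41, -6.8, -7.21, -7.64]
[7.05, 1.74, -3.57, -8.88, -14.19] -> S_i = 7.05 + -5.31*i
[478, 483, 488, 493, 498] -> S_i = 478 + 5*i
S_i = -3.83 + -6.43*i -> [-3.83, -10.26, -16.69, -23.12, -29.55]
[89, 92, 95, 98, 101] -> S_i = 89 + 3*i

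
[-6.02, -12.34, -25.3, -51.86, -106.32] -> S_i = -6.02*2.05^i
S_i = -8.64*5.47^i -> [-8.64, -47.26, -258.52, -1414.09, -7735.05]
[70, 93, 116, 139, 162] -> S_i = 70 + 23*i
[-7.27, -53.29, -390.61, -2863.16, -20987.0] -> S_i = -7.27*7.33^i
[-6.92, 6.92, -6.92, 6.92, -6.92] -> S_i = -6.92*(-1.00)^i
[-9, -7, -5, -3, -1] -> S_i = -9 + 2*i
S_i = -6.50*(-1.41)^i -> [-6.5, 9.16, -12.92, 18.22, -25.69]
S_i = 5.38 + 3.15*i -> [5.38, 8.53, 11.68, 14.83, 17.98]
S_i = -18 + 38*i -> [-18, 20, 58, 96, 134]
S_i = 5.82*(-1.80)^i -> [5.82, -10.48, 18.86, -33.94, 61.1]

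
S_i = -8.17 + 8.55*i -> [-8.17, 0.38, 8.93, 17.48, 26.03]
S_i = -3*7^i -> [-3, -21, -147, -1029, -7203]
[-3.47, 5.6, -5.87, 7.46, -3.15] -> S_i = Random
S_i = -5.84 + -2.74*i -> [-5.84, -8.58, -11.32, -14.06, -16.8]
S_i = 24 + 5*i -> [24, 29, 34, 39, 44]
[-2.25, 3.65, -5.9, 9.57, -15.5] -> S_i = -2.25*(-1.62)^i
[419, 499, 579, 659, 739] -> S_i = 419 + 80*i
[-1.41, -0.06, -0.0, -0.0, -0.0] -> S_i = -1.41*0.04^i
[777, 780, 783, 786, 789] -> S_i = 777 + 3*i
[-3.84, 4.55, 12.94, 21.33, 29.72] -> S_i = -3.84 + 8.39*i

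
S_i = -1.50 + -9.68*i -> [-1.5, -11.18, -20.86, -30.54, -40.22]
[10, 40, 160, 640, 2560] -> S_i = 10*4^i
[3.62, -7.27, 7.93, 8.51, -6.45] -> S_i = Random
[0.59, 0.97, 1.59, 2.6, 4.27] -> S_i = 0.59*1.64^i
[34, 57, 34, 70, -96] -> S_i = Random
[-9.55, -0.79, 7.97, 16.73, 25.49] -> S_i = -9.55 + 8.76*i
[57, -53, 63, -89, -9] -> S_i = Random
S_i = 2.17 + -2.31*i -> [2.17, -0.14, -2.45, -4.76, -7.07]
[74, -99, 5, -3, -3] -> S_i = Random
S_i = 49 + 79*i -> [49, 128, 207, 286, 365]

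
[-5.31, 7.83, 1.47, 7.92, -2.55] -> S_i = Random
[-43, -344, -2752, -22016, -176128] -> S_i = -43*8^i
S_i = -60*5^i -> [-60, -300, -1500, -7500, -37500]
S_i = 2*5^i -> [2, 10, 50, 250, 1250]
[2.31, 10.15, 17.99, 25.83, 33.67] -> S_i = 2.31 + 7.84*i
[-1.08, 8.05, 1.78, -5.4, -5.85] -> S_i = Random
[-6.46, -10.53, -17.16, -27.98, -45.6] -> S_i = -6.46*1.63^i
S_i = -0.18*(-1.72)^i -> [-0.18, 0.31, -0.53, 0.92, -1.58]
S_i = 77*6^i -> [77, 462, 2772, 16632, 99792]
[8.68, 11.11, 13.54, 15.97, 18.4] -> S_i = 8.68 + 2.43*i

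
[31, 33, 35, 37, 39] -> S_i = 31 + 2*i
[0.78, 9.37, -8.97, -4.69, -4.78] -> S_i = Random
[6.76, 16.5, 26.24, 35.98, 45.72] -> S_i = 6.76 + 9.74*i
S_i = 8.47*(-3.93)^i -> [8.47, -33.29, 130.82, -514.12, 2020.48]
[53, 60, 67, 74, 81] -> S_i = 53 + 7*i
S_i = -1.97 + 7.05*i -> [-1.97, 5.08, 12.13, 19.18, 26.23]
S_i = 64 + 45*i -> [64, 109, 154, 199, 244]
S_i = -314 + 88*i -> [-314, -226, -138, -50, 38]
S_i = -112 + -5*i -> [-112, -117, -122, -127, -132]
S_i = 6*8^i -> [6, 48, 384, 3072, 24576]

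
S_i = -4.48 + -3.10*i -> [-4.48, -7.58, -10.68, -13.78, -16.88]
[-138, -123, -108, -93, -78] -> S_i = -138 + 15*i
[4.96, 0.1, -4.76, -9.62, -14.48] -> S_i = 4.96 + -4.86*i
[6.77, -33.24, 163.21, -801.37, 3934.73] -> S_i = 6.77*(-4.91)^i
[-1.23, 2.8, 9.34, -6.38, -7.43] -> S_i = Random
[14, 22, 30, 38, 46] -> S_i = 14 + 8*i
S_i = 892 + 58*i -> [892, 950, 1008, 1066, 1124]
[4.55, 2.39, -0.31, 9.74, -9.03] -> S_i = Random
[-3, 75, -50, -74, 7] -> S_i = Random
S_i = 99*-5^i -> [99, -495, 2475, -12375, 61875]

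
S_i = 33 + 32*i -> [33, 65, 97, 129, 161]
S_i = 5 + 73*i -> [5, 78, 151, 224, 297]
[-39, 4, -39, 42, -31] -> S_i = Random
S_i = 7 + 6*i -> [7, 13, 19, 25, 31]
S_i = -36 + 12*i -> [-36, -24, -12, 0, 12]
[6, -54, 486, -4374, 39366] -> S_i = 6*-9^i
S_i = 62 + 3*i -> [62, 65, 68, 71, 74]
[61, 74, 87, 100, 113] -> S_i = 61 + 13*i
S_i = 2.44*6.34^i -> [2.44, 15.47, 98.08, 621.81, 3942.27]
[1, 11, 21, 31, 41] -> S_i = 1 + 10*i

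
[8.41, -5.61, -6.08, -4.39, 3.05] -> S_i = Random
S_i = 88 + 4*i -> [88, 92, 96, 100, 104]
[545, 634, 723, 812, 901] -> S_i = 545 + 89*i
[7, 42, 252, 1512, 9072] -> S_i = 7*6^i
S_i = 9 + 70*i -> [9, 79, 149, 219, 289]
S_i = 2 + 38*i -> [2, 40, 78, 116, 154]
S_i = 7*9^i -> [7, 63, 567, 5103, 45927]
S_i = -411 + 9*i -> [-411, -402, -393, -384, -375]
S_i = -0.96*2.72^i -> [-0.96, -2.61, -7.1, -19.32, -52.55]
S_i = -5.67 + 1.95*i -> [-5.67, -3.72, -1.77, 0.18, 2.13]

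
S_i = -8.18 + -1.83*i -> [-8.18, -10.01, -11.84, -13.67, -15.5]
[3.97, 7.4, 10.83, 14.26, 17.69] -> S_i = 3.97 + 3.43*i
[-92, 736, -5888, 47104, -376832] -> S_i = -92*-8^i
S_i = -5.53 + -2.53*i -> [-5.53, -8.06, -10.59, -13.12, -15.65]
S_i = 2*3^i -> [2, 6, 18, 54, 162]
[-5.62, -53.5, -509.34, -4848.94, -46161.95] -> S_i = -5.62*9.52^i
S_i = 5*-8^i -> [5, -40, 320, -2560, 20480]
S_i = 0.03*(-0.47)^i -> [0.03, -0.01, 0.01, -0.0, 0.0]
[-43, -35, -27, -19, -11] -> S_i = -43 + 8*i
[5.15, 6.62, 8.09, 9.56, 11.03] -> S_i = 5.15 + 1.47*i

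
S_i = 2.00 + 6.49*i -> [2.0, 8.49, 14.98, 21.47, 27.96]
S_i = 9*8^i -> [9, 72, 576, 4608, 36864]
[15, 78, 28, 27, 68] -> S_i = Random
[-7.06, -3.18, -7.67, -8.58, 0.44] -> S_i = Random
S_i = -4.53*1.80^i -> [-4.53, -8.15, -14.68, -26.42, -47.55]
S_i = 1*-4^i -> [1, -4, 16, -64, 256]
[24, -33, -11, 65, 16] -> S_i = Random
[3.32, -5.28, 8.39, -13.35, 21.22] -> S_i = 3.32*(-1.59)^i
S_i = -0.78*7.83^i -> [-0.78, -6.11, -47.82, -374.44, -2931.85]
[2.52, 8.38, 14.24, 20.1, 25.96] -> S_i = 2.52 + 5.86*i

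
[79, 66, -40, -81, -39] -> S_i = Random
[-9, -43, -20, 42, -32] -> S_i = Random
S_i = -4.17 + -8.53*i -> [-4.17, -12.7, -21.23, -29.76, -38.29]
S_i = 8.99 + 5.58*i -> [8.99, 14.57, 20.15, 25.73, 31.31]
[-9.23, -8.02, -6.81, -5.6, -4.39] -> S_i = -9.23 + 1.21*i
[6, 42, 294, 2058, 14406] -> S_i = 6*7^i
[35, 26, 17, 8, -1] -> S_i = 35 + -9*i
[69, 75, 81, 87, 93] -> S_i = 69 + 6*i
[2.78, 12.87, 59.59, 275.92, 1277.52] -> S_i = 2.78*4.63^i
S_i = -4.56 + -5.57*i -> [-4.56, -10.13, -15.7, -21.27, -26.84]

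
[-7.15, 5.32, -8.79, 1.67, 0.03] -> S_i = Random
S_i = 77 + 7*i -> [77, 84, 91, 98, 105]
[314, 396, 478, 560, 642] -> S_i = 314 + 82*i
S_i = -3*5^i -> [-3, -15, -75, -375, -1875]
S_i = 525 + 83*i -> [525, 608, 691, 774, 857]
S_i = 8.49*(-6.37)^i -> [8.49, -54.08, 344.5, -2194.45, 13978.66]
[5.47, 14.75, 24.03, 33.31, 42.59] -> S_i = 5.47 + 9.28*i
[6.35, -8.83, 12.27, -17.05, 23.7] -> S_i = 6.35*(-1.39)^i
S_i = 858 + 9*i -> [858, 867, 876, 885, 894]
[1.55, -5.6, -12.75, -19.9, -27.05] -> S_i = 1.55 + -7.15*i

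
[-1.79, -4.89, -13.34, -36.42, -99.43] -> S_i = -1.79*2.73^i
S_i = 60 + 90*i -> [60, 150, 240, 330, 420]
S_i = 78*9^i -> [78, 702, 6318, 56862, 511758]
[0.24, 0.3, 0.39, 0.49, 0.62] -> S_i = 0.24*1.27^i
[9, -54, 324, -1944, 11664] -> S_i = 9*-6^i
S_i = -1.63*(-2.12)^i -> [-1.63, 3.46, -7.33, 15.53, -32.93]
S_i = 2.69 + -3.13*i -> [2.69, -0.44, -3.57, -6.7, -9.83]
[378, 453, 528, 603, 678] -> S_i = 378 + 75*i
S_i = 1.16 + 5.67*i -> [1.16, 6.83, 12.5, 18.17, 23.84]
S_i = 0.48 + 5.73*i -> [0.48, 6.21, 11.94, 17.67, 23.4]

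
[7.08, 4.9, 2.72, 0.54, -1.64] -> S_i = 7.08 + -2.18*i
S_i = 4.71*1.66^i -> [4.71, 7.82, 12.98, 21.54, 35.76]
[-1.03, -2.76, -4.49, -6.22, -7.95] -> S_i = -1.03 + -1.73*i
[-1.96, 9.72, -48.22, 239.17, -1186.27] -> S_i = -1.96*(-4.96)^i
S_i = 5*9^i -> [5, 45, 405, 3645, 32805]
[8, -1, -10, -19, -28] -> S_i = 8 + -9*i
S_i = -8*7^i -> [-8, -56, -392, -2744, -19208]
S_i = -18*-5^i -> [-18, 90, -450, 2250, -11250]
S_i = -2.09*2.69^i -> [-2.09, -5.62, -15.12, -40.68, -109.43]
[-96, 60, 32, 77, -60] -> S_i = Random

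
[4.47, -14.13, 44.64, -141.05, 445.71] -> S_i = 4.47*(-3.16)^i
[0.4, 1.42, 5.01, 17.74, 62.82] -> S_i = 0.40*3.54^i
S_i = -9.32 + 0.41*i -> [-9.32, -8.91, -8.5, -8.09, -7.68]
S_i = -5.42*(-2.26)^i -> [-5.42, 12.25, -27.68, 62.56, -141.39]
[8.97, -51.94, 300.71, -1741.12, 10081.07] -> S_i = 8.97*(-5.79)^i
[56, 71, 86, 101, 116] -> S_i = 56 + 15*i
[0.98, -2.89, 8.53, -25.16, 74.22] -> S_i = 0.98*(-2.95)^i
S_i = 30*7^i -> [30, 210, 1470, 10290, 72030]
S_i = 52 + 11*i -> [52, 63, 74, 85, 96]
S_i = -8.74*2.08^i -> [-8.74, -18.18, -37.81, -78.65, -163.59]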